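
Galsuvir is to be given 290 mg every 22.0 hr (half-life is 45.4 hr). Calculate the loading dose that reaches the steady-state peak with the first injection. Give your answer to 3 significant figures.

1020 mg

k = ln 2 / 45.4 = 0.01527 hr⁻¹
Accumulation ratio R = 1 / (1 − e^(−kτ)) = 1 / (1 − e^(−0.01527×22.0)) = 1 / (1 − 0.7147) = 3.505
Loading dose = maintenance dose × R = 290 × 3.505 ≈ 1020 mg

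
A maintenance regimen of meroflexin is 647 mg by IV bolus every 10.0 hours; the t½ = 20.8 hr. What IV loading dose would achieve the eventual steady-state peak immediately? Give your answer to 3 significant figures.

k = ln 2 / 20.8 = 0.03332 hr⁻¹
Accumulation ratio R = 1 / (1 − e^(−kτ)) = 1 / (1 − e^(−0.03332×10.0)) = 1 / (1 − 0.7166) = 3.529
Loading dose = maintenance dose × R = 647 × 3.529 ≈ 2280 mg

2280 mg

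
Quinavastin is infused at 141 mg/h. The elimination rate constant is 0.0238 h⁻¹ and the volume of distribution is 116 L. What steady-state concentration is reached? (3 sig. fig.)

51.1 µg/mL

CL = k · V = 0.0238 × 116 = 2.761 L/h
Css = rate / CL = 141 / 2.761 ≈ 51.1 µg/mL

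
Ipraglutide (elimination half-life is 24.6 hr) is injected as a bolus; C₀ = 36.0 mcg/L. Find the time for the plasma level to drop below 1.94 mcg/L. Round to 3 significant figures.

k = ln 2 / 24.6 = 0.02818 hr⁻¹
C(t) = C₀ e^(−kt)  ⇒  t = ln(C₀/C) / k
t = ln(36.0/1.94) / 0.02818 = 2.921 / 0.02818 ≈ 104 hours

104 hours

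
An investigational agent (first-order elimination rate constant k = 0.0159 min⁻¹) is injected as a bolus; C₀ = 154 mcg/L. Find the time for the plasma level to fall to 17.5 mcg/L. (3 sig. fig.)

137 minutes

C(t) = C₀ e^(−kt)  ⇒  t = ln(C₀/C) / k
t = ln(154/17.5) / 0.01590 = 2.175 / 0.01590 ≈ 137 minutes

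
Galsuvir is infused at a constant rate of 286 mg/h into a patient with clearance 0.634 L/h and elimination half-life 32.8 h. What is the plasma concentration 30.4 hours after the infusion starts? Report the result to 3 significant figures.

Css = rate / CL = 286 / 0.634 = 451.1 µg/mL
k = ln 2 / 32.8 = 0.02113 h⁻¹
C(t) = Css (1 − e^(−kt)) = 451.1 × (1 − e^(−0.6424)) = 451.1 × 0.4740 ≈ 214 µg/mL

214 µg/mL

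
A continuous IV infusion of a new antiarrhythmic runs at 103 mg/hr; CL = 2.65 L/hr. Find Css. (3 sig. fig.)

38.9 mg/L

Css = infusion rate / CL = 103 / 2.65 ≈ 38.9 mg/L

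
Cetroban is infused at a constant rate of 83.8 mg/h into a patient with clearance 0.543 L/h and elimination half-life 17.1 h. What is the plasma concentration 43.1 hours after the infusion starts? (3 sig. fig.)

127 mg/L

Css = rate / CL = 83.8 / 0.543 = 154.3 mg/L
k = ln 2 / 17.1 = 0.04053 h⁻¹
C(t) = Css (1 − e^(−kt)) = 154.3 × (1 − e^(−1.747)) = 154.3 × 0.8257 ≈ 127 mg/L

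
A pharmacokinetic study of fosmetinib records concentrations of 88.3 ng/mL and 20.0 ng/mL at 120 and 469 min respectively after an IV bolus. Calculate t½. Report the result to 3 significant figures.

163 minutes

k = ln(C₁/C₂) / (t₂ − t₁) = ln(88.3/20.0) / (469 − 120)
  = 1.485 / 349.0 = 0.004255 min⁻¹
t½ = ln 2 / k = ln 2 / 0.004255 ≈ 163 minutes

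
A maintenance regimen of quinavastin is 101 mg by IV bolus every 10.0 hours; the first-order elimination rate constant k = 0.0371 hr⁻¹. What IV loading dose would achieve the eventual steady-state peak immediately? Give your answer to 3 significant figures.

Accumulation ratio R = 1 / (1 − e^(−kτ)) = 1 / (1 − e^(−0.03710×10.0)) = 1 / (1 − 0.6900) = 3.226
Loading dose = maintenance dose × R = 101 × 3.226 ≈ 326 mg

326 mg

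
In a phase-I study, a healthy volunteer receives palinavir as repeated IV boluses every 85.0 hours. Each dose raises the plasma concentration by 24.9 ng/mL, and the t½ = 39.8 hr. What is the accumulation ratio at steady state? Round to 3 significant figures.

1.29

k = ln 2 / 39.8 = 0.01742 hr⁻¹
Fraction remaining after one interval: e^(−kτ) = e^(−0.01742 × 85.0) = 0.2276
R = 1 / (1 − 0.2276) = 1 / 0.7724 ≈ 1.29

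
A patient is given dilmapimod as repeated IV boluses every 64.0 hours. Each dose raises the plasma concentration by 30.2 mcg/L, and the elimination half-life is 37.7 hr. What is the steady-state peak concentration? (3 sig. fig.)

43.7 mcg/L

k = ln 2 / 37.7 = 0.01839 hr⁻¹
Fraction remaining after one interval: e^(−kτ) = e^(−0.01839 × 64.0) = 0.3083
R = 1 / (1 − 0.3083) = 1.446
Css,max = 30.2 × 1.446 ≈ 43.7 mcg/L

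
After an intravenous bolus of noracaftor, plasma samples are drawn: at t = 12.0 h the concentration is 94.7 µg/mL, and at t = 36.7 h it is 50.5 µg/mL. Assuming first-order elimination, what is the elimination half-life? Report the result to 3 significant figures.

27.2 hours

k = ln(C₁/C₂) / (t₂ − t₁) = ln(94.7/50.5) / (36.7 − 12.0)
  = 0.6287 / 24.70 = 0.02546 h⁻¹
t½ = ln 2 / k = ln 2 / 0.02546 ≈ 27.2 hours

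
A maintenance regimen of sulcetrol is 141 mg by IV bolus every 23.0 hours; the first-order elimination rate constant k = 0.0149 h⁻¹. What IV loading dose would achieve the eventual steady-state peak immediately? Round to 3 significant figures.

486 mg

Accumulation ratio R = 1 / (1 − e^(−kτ)) = 1 / (1 − e^(−0.01490×23.0)) = 1 / (1 − 0.7099) = 3.447
Loading dose = maintenance dose × R = 141 × 3.447 ≈ 486 mg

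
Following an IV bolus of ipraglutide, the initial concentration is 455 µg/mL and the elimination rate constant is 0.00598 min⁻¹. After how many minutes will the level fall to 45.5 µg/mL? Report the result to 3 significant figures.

C(t) = C₀ e^(−kt)  ⇒  t = ln(C₀/C) / k
t = ln(455/45.5) / 0.005980 = 2.303 / 0.005980 ≈ 385 minutes

385 minutes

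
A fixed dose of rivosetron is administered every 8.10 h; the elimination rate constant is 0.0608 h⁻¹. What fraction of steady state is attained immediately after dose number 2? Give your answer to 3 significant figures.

f_n = 1 − e^(−nkτ) = 1 − e^(−2 × 0.06080 × 8.10) = 1 − e^(−0.9850) = 1 − 0.3735 ≈ 0.627

0.627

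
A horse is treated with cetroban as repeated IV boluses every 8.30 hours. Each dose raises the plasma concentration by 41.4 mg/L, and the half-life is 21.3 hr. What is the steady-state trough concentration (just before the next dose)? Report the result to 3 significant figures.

k = ln 2 / 21.3 = 0.03254 hr⁻¹
Fraction remaining after one interval: e^(−kτ) = e^(−0.03254 × 8.30) = 0.7633
R = 1 / (1 − 0.7633) = 4.225
Css,max = 41.4 × 4.225 = 174.9 mg/L
Css,min = Css,max × e^(−kτ) = 174.9 × 0.7633 ≈ 134 mg/L

134 mg/L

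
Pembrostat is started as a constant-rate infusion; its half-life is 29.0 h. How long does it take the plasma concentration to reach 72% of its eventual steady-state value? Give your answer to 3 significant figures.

53.3 hours

k = ln 2 / 29.0 = 0.02390 h⁻¹
f = 1 − e^(−kt)  ⇒  t = −ln(1 − f) / k
t = −ln(1 − 0.72) / 0.02390 = 1.273 / 0.02390 ≈ 53.3 hours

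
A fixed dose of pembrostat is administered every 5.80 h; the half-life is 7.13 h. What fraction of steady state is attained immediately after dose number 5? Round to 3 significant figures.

0.940

k = ln 2 / 7.13 = 0.09722 h⁻¹
f_n = 1 − e^(−nkτ) = 1 − e^(−5 × 0.09722 × 5.80) = 1 − e^(−2.819) = 1 − 0.05965 ≈ 0.940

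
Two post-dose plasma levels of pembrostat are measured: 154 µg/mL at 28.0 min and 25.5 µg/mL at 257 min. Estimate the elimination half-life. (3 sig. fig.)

88.3 minutes

k = ln(C₁/C₂) / (t₂ − t₁) = ln(154/25.5) / (257 − 28.0)
  = 1.798 / 229.0 = 0.007853 min⁻¹
t½ = ln 2 / k = ln 2 / 0.007853 ≈ 88.3 minutes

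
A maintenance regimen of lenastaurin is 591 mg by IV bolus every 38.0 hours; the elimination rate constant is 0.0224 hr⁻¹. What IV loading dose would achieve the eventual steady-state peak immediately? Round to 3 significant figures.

Accumulation ratio R = 1 / (1 − e^(−kτ)) = 1 / (1 − e^(−0.02240×38.0)) = 1 / (1 − 0.4269) = 1.745
Loading dose = maintenance dose × R = 591 × 1.745 ≈ 1030 mg

1030 mg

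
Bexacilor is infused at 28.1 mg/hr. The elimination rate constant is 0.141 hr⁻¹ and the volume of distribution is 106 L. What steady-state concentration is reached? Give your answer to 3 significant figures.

1.88 µg/mL

CL = k · V = 0.141 × 106 = 14.95 L/hr
Css = rate / CL = 28.1 / 14.95 ≈ 1.88 µg/mL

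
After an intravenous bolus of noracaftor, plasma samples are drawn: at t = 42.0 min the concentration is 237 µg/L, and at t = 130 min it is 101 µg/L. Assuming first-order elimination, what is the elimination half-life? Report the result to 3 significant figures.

k = ln(C₁/C₂) / (t₂ − t₁) = ln(237/101) / (130 − 42.0)
  = 0.8529 / 88.00 = 0.009692 min⁻¹
t½ = ln 2 / k = ln 2 / 0.009692 ≈ 71.5 minutes

71.5 minutes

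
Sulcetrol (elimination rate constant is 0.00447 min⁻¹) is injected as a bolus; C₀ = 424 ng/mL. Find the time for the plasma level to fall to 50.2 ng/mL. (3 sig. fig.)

C(t) = C₀ e^(−kt)  ⇒  t = ln(C₀/C) / k
t = ln(424/50.2) / 0.004470 = 2.134 / 0.004470 ≈ 477 minutes

477 minutes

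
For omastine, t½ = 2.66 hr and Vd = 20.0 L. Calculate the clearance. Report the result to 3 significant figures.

5.21 L/hr

k = ln 2 / t½ = ln 2 / 2.66 = 0.2606 hr⁻¹
CL = k · V = 0.2606 × 20.0 ≈ 5.21 L/hr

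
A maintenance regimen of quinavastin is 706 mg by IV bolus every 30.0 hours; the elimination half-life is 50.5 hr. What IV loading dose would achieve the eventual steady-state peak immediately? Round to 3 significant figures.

2090 mg

k = ln 2 / 50.5 = 0.01373 hr⁻¹
Accumulation ratio R = 1 / (1 − e^(−kτ)) = 1 / (1 − e^(−0.01373×30.0)) = 1 / (1 − 0.6625) = 2.963
Loading dose = maintenance dose × R = 706 × 2.963 ≈ 2090 mg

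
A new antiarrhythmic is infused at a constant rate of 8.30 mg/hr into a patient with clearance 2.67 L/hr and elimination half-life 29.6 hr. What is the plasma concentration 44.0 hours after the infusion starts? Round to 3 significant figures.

2.00 mg/L

Css = rate / CL = 8.30 / 2.67 = 3.109 mg/L
k = ln 2 / 29.6 = 0.02342 hr⁻¹
C(t) = Css (1 − e^(−kt)) = 3.109 × (1 − e^(−1.030)) = 3.109 × 0.6431 ≈ 2.00 mg/L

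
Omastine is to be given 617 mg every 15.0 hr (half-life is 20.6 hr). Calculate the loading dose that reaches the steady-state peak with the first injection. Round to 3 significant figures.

1560 mg

k = ln 2 / 20.6 = 0.03365 hr⁻¹
Accumulation ratio R = 1 / (1 − e^(−kτ)) = 1 / (1 − e^(−0.03365×15.0)) = 1 / (1 − 0.6037) = 2.523
Loading dose = maintenance dose × R = 617 × 2.523 ≈ 1560 mg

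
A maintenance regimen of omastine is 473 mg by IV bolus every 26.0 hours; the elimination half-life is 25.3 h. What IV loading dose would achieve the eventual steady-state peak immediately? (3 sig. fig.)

k = ln 2 / 25.3 = 0.02740 h⁻¹
Accumulation ratio R = 1 / (1 − e^(−kτ)) = 1 / (1 − e^(−0.02740×26.0)) = 1 / (1 − 0.4905) = 1.963
Loading dose = maintenance dose × R = 473 × 1.963 ≈ 928 mg

928 mg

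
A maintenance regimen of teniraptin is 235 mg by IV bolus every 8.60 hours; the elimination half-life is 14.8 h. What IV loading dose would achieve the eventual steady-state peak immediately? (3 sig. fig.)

709 mg

k = ln 2 / 14.8 = 0.04683 h⁻¹
Accumulation ratio R = 1 / (1 − e^(−kτ)) = 1 / (1 − e^(−0.04683×8.60)) = 1 / (1 − 0.6685) = 3.016
Loading dose = maintenance dose × R = 235 × 3.016 ≈ 709 mg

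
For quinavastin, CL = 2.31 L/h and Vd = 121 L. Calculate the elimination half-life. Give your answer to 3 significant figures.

36.3 hours

k = CL / V = 2.31 / 121 = 0.01909 h⁻¹
t½ = ln 2 / k = ln 2 / 0.01909 ≈ 36.3 hours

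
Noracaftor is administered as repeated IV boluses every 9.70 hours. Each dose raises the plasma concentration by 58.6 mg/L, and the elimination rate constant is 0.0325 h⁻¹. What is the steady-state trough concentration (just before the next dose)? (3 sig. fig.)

158 mg/L

Fraction remaining after one interval: e^(−kτ) = e^(−0.03250 × 9.70) = 0.7296
R = 1 / (1 − 0.7296) = 3.698
Css,max = 58.6 × 3.698 = 216.7 mg/L
Css,min = Css,max × e^(−kτ) = 216.7 × 0.7296 ≈ 158 mg/L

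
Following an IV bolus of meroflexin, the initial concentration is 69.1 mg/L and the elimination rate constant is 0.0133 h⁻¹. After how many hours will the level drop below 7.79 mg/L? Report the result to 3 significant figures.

164 hours

C(t) = C₀ e^(−kt)  ⇒  t = ln(C₀/C) / k
t = ln(69.1/7.79) / 0.01330 = 2.183 / 0.01330 ≈ 164 hours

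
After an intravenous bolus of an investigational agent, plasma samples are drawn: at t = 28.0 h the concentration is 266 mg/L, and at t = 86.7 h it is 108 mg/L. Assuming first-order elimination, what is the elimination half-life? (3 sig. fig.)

45.1 hours

k = ln(C₁/C₂) / (t₂ − t₁) = ln(266/108) / (86.7 − 28.0)
  = 0.9014 / 58.70 = 0.01536 h⁻¹
t½ = ln 2 / k = ln 2 / 0.01536 ≈ 45.1 hours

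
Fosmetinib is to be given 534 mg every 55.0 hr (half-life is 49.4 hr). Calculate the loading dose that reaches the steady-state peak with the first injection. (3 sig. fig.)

993 mg

k = ln 2 / 49.4 = 0.01403 hr⁻¹
Accumulation ratio R = 1 / (1 − e^(−kτ)) = 1 / (1 − e^(−0.01403×55.0)) = 1 / (1 − 0.4622) = 1.859
Loading dose = maintenance dose × R = 534 × 1.859 ≈ 993 mg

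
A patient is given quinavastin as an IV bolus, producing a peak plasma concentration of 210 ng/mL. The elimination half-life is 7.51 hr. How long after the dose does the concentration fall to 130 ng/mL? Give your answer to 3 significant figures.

k = ln 2 / 7.51 = 0.09230 hr⁻¹
C(t) = C₀ e^(−kt)  ⇒  t = ln(C₀/C) / k
t = ln(210/130) / 0.09230 = 0.4796 / 0.09230 ≈ 5.20 hours

5.20 hours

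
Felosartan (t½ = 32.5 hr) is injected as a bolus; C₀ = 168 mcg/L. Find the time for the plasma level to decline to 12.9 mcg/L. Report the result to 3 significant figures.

k = ln 2 / 32.5 = 0.02133 hr⁻¹
C(t) = C₀ e^(−kt)  ⇒  t = ln(C₀/C) / k
t = ln(168/12.9) / 0.02133 = 2.567 / 0.02133 ≈ 120 hours

120 hours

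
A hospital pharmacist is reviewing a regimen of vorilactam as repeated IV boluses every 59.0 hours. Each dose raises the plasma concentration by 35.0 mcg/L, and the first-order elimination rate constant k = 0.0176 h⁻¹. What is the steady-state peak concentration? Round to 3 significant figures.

54.2 mcg/L

Fraction remaining after one interval: e^(−kτ) = e^(−0.01760 × 59.0) = 0.3540
R = 1 / (1 − 0.3540) = 1.548
Css,max = 35.0 × 1.548 ≈ 54.2 mcg/L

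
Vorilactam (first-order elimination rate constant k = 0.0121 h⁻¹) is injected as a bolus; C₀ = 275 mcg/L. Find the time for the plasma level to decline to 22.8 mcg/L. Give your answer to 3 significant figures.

C(t) = C₀ e^(−kt)  ⇒  t = ln(C₀/C) / k
t = ln(275/22.8) / 0.01210 = 2.490 / 0.01210 ≈ 206 hours

206 hours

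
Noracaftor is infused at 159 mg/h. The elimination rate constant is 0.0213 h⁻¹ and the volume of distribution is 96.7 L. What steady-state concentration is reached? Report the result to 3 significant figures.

77.2 mg/L

CL = k · V = 0.0213 × 96.7 = 2.060 L/h
Css = rate / CL = 159 / 2.060 ≈ 77.2 mg/L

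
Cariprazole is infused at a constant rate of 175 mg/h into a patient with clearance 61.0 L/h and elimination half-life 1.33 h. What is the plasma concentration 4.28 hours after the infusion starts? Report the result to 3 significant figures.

2.56 mg/L

Css = rate / CL = 175 / 61.0 = 2.869 mg/L
k = ln 2 / 1.33 = 0.5212 h⁻¹
C(t) = Css (1 − e^(−kt)) = 2.869 × (1 − e^(−2.231)) = 2.869 × 0.8925 ≈ 2.56 mg/L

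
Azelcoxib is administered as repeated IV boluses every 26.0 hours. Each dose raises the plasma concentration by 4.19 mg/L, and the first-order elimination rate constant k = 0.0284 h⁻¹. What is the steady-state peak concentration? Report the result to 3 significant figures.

Fraction remaining after one interval: e^(−kτ) = e^(−0.02840 × 26.0) = 0.4779
R = 1 / (1 − 0.4779) = 1.915
Css,max = 4.19 × 1.915 ≈ 8.02 mg/L

8.02 mg/L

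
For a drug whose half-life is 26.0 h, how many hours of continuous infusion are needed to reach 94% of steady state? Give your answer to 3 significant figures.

106 hours

k = ln 2 / 26.0 = 0.02666 h⁻¹
f = 1 − e^(−kt)  ⇒  t = −ln(1 − f) / k
t = −ln(1 − 0.94) / 0.02666 = 2.813 / 0.02666 ≈ 106 hours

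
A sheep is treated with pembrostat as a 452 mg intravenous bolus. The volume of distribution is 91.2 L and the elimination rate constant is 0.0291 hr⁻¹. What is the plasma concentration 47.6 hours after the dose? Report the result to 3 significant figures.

C₀ = dose / V = 452 / 91.2 = 4.956 mg/L
C(t) = C₀ e^(−kt) = 4.956 × e^(−0.02910 × 47.6) = 4.956 × e^(−1.385) = 4.956 × 0.2503 ≈ 1.24 mg/L

1.24 mg/L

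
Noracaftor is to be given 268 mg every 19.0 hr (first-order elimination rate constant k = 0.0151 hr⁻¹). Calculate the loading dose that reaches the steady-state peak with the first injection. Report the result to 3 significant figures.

1070 mg

Accumulation ratio R = 1 / (1 − e^(−kτ)) = 1 / (1 − e^(−0.01510×19.0)) = 1 / (1 − 0.7506) = 4.009
Loading dose = maintenance dose × R = 268 × 4.009 ≈ 1070 mg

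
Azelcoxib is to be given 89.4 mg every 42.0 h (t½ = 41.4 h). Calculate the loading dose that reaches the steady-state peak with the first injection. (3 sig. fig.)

k = ln 2 / 41.4 = 0.01674 h⁻¹
Accumulation ratio R = 1 / (1 − e^(−kτ)) = 1 / (1 − e^(−0.01674×42.0)) = 1 / (1 − 0.4950) = 1.980
Loading dose = maintenance dose × R = 89.4 × 1.980 ≈ 177 mg

177 mg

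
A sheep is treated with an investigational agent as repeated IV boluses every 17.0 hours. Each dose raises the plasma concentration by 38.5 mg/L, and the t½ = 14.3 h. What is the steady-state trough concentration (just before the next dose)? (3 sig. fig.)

k = ln 2 / 14.3 = 0.04847 h⁻¹
Fraction remaining after one interval: e^(−kτ) = e^(−0.04847 × 17.0) = 0.4387
R = 1 / (1 − 0.4387) = 1.781
Css,max = 38.5 × 1.781 = 68.59 mg/L
Css,min = Css,max × e^(−kτ) = 68.59 × 0.4387 ≈ 30.1 mg/L

30.1 mg/L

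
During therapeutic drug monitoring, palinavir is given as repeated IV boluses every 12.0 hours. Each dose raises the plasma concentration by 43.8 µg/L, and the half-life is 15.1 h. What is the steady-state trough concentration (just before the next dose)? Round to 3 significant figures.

k = ln 2 / 15.1 = 0.04590 h⁻¹
Fraction remaining after one interval: e^(−kτ) = e^(−0.04590 × 12.0) = 0.5765
R = 1 / (1 − 0.5765) = 2.361
Css,max = 43.8 × 2.361 = 103.4 µg/L
Css,min = Css,max × e^(−kτ) = 103.4 × 0.5765 ≈ 59.6 µg/L

59.6 µg/L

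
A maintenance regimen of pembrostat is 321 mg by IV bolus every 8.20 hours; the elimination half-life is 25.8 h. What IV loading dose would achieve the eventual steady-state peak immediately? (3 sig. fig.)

k = ln 2 / 25.8 = 0.02687 h⁻¹
Accumulation ratio R = 1 / (1 − e^(−kτ)) = 1 / (1 − e^(−0.02687×8.20)) = 1 / (1 − 0.8023) = 5.058
Loading dose = maintenance dose × R = 321 × 5.058 ≈ 1620 mg

1620 mg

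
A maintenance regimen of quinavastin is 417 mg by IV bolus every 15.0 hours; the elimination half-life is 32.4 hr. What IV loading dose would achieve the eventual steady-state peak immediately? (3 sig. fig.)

1520 mg

k = ln 2 / 32.4 = 0.02139 hr⁻¹
Accumulation ratio R = 1 / (1 − e^(−kτ)) = 1 / (1 − e^(−0.02139×15.0)) = 1 / (1 − 0.7255) = 3.643
Loading dose = maintenance dose × R = 417 × 3.643 ≈ 1520 mg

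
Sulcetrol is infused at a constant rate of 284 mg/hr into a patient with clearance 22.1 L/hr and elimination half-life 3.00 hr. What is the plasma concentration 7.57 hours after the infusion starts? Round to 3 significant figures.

10.6 µg/mL

Css = rate / CL = 284 / 22.1 = 12.85 µg/mL
k = ln 2 / 3.00 = 0.2310 hr⁻¹
C(t) = Css (1 − e^(−kt)) = 12.85 × (1 − e^(−1.749)) = 12.85 × 0.8261 ≈ 10.6 µg/mL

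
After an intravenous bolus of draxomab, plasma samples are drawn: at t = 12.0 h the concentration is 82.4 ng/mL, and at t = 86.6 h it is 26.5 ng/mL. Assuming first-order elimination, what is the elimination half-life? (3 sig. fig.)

45.6 hours

k = ln(C₁/C₂) / (t₂ − t₁) = ln(82.4/26.5) / (86.6 − 12.0)
  = 1.134 / 74.60 = 0.01521 h⁻¹
t½ = ln 2 / k = ln 2 / 0.01521 ≈ 45.6 hours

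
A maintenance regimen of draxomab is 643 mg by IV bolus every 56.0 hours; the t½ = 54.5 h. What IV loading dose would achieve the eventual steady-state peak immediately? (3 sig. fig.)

k = ln 2 / 54.5 = 0.01272 h⁻¹
Accumulation ratio R = 1 / (1 − e^(−kτ)) = 1 / (1 − e^(−0.01272×56.0)) = 1 / (1 − 0.4906) = 1.963
Loading dose = maintenance dose × R = 643 × 1.963 ≈ 1260 mg

1260 mg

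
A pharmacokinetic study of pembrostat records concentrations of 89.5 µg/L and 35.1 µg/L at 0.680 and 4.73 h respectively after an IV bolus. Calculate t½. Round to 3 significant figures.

3.00 hours

k = ln(C₁/C₂) / (t₂ − t₁) = ln(89.5/35.1) / (4.73 − 0.680)
  = 0.9360 / 4.050 = 0.2311 h⁻¹
t½ = ln 2 / k = ln 2 / 0.2311 ≈ 3.00 hours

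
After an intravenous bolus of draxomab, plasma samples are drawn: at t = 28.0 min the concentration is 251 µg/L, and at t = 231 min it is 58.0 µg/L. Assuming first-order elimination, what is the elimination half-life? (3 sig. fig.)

96.0 minutes

k = ln(C₁/C₂) / (t₂ − t₁) = ln(251/58.0) / (231 − 28.0)
  = 1.465 / 203.0 = 0.007217 min⁻¹
t½ = ln 2 / k = ln 2 / 0.007217 ≈ 96.0 minutes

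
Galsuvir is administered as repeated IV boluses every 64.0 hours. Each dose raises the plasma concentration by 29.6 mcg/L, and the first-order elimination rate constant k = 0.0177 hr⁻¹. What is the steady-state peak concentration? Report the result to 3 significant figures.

43.7 mcg/L

Fraction remaining after one interval: e^(−kτ) = e^(−0.01770 × 64.0) = 0.3221
R = 1 / (1 − 0.3221) = 1.475
Css,max = 29.6 × 1.475 ≈ 43.7 mcg/L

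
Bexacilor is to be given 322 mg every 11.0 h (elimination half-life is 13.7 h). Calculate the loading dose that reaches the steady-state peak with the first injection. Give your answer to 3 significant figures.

k = ln 2 / 13.7 = 0.05059 h⁻¹
Accumulation ratio R = 1 / (1 − e^(−kτ)) = 1 / (1 − e^(−0.05059×11.0)) = 1 / (1 − 0.5732) = 2.343
Loading dose = maintenance dose × R = 322 × 2.343 ≈ 754 mg

754 mg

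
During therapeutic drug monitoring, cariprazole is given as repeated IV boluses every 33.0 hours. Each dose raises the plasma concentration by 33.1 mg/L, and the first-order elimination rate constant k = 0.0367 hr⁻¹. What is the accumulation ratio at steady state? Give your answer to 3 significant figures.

Fraction remaining after one interval: e^(−kτ) = e^(−0.03670 × 33.0) = 0.2979
R = 1 / (1 − 0.2979) = 1 / 0.7021 ≈ 1.42

1.42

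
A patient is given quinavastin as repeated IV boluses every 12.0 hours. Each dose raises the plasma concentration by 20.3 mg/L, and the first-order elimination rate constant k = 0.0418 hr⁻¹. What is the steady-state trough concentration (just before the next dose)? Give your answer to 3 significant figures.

31.2 mg/L

Fraction remaining after one interval: e^(−kτ) = e^(−0.04180 × 12.0) = 0.6056
R = 1 / (1 − 0.6056) = 2.535
Css,max = 20.3 × 2.535 = 51.47 mg/L
Css,min = Css,max × e^(−kτ) = 51.47 × 0.6056 ≈ 31.2 mg/L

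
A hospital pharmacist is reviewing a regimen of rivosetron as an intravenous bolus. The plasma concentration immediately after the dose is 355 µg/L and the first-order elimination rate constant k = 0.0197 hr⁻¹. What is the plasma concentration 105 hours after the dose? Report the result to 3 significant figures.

C(t) = C₀ e^(−kt) = 355 × e^(−0.01970 × 105) = 355 × e^(−2.068) = 355 × 0.1264 ≈ 44.9 µg/L

44.9 µg/L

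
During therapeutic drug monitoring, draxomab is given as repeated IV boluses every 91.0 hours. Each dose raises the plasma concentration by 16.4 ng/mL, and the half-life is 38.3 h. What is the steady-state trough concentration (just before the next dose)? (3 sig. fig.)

3.91 ng/mL

k = ln 2 / 38.3 = 0.01810 h⁻¹
Fraction remaining after one interval: e^(−kτ) = e^(−0.01810 × 91.0) = 0.1926
R = 1 / (1 − 0.1926) = 1.239
Css,max = 16.4 × 1.239 = 20.31 ng/mL
Css,min = Css,max × e^(−kτ) = 20.31 × 0.1926 ≈ 3.91 ng/mL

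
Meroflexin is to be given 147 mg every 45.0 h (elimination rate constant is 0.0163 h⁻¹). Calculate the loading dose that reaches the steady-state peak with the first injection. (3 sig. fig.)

Accumulation ratio R = 1 / (1 − e^(−kτ)) = 1 / (1 − e^(−0.01630×45.0)) = 1 / (1 − 0.4802) = 1.924
Loading dose = maintenance dose × R = 147 × 1.924 ≈ 283 mg

283 mg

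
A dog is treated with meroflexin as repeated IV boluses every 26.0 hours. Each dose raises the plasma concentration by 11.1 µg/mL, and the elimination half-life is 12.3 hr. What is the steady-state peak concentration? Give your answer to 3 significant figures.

k = ln 2 / 12.3 = 0.05635 hr⁻¹
Fraction remaining after one interval: e^(−kτ) = e^(−0.05635 × 26.0) = 0.2310
R = 1 / (1 − 0.2310) = 1.300
Css,max = 11.1 × 1.300 ≈ 14.4 µg/mL

14.4 µg/mL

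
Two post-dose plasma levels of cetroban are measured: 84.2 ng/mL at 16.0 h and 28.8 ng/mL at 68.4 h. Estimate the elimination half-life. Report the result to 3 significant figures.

33.9 hours

k = ln(C₁/C₂) / (t₂ − t₁) = ln(84.2/28.8) / (68.4 − 16.0)
  = 1.073 / 52.40 = 0.02047 h⁻¹
t½ = ln 2 / k = ln 2 / 0.02047 ≈ 33.9 hours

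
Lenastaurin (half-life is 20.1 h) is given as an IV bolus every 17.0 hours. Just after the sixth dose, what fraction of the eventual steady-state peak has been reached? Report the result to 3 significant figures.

0.970

k = ln 2 / 20.1 = 0.03448 h⁻¹
f_n = 1 − e^(−nkτ) = 1 − e^(−6 × 0.03448 × 17.0) = 1 − e^(−3.517) = 1 − 0.02967 ≈ 0.970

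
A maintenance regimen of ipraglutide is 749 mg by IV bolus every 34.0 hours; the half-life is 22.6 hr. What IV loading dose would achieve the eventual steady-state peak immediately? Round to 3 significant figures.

k = ln 2 / 22.6 = 0.03067 hr⁻¹
Accumulation ratio R = 1 / (1 − e^(−kτ)) = 1 / (1 − e^(−0.03067×34.0)) = 1 / (1 − 0.3525) = 1.544
Loading dose = maintenance dose × R = 749 × 1.544 ≈ 1160 mg

1160 mg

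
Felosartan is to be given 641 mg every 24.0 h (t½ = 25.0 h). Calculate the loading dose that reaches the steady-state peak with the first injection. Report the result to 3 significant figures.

1320 mg

k = ln 2 / 25.0 = 0.02773 h⁻¹
Accumulation ratio R = 1 / (1 − e^(−kτ)) = 1 / (1 − e^(−0.02773×24.0)) = 1 / (1 − 0.5141) = 2.058
Loading dose = maintenance dose × R = 641 × 2.058 ≈ 1320 mg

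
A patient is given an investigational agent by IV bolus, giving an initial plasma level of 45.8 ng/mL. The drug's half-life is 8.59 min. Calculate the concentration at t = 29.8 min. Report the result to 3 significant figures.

4.14 ng/mL

k = ln 2 / 8.59 = 0.08069 min⁻¹
29.8 min is 3.469 half-lives, so C = 45.8 × (1/2)^3.469 = 45.8 × 0.09030 ≈ 4.14 ng/mL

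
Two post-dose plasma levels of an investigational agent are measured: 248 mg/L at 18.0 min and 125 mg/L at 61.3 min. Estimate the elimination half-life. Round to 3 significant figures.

43.8 minutes

k = ln(C₁/C₂) / (t₂ − t₁) = ln(248/125) / (61.3 − 18.0)
  = 0.6851 / 43.30 = 0.01582 min⁻¹
t½ = ln 2 / k = ln 2 / 0.01582 ≈ 43.8 minutes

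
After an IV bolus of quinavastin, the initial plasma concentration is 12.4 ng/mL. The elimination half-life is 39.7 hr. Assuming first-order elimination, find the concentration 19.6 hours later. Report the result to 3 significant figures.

k = ln 2 / 39.7 = 0.01746 hr⁻¹
19.6 hr is 0.4937 half-lives, so C = 12.4 × (1/2)^0.4937 = 12.4 × 0.7102 ≈ 8.81 ng/mL

8.81 ng/mL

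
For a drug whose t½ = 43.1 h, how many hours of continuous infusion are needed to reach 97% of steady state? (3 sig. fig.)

k = ln 2 / 43.1 = 0.01608 h⁻¹
f = 1 − e^(−kt)  ⇒  t = −ln(1 − f) / k
t = −ln(1 − 0.97) / 0.01608 = 3.507 / 0.01608 ≈ 218 hours

218 hours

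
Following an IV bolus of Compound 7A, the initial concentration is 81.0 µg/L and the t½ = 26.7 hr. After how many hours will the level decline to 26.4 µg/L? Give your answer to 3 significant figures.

k = ln 2 / 26.7 = 0.02596 hr⁻¹
C(t) = C₀ e^(−kt)  ⇒  t = ln(C₀/C) / k
t = ln(81.0/26.4) / 0.02596 = 1.121 / 0.02596 ≈ 43.2 hours

43.2 hours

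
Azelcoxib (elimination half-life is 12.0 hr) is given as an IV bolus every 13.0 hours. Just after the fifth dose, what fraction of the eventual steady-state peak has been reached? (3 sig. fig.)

k = ln 2 / 12.0 = 0.05776 hr⁻¹
f_n = 1 − e^(−nkτ) = 1 − e^(−5 × 0.05776 × 13.0) = 1 − e^(−3.755) = 1 − 0.02341 ≈ 0.977

0.977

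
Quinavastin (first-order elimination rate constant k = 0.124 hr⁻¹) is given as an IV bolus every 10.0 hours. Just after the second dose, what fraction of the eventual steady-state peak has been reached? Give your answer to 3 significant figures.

f_n = 1 − e^(−nkτ) = 1 − e^(−2 × 0.1240 × 10.0) = 1 − e^(−2.480) = 1 − 0.08374 ≈ 0.916

0.916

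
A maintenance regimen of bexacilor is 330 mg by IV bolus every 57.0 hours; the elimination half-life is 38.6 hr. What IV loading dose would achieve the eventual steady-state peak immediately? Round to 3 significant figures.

k = ln 2 / 38.6 = 0.01796 hr⁻¹
Accumulation ratio R = 1 / (1 − e^(−kτ)) = 1 / (1 − e^(−0.01796×57.0)) = 1 / (1 − 0.3593) = 1.561
Loading dose = maintenance dose × R = 330 × 1.561 ≈ 515 mg

515 mg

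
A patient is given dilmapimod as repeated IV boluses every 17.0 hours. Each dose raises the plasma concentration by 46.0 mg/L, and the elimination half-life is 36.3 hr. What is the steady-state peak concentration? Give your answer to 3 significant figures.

k = ln 2 / 36.3 = 0.01909 hr⁻¹
Fraction remaining after one interval: e^(−kτ) = e^(−0.01909 × 17.0) = 0.7228
R = 1 / (1 − 0.7228) = 3.608
Css,max = 46.0 × 3.608 ≈ 166 mg/L

166 mg/L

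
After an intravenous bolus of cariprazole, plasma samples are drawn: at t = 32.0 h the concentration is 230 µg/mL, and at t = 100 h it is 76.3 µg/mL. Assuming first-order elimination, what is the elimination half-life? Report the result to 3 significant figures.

k = ln(C₁/C₂) / (t₂ − t₁) = ln(230/76.3) / (100 − 32.0)
  = 1.103 / 68.00 = 0.01623 h⁻¹
t½ = ln 2 / k = ln 2 / 0.01623 ≈ 42.7 hours

42.7 hours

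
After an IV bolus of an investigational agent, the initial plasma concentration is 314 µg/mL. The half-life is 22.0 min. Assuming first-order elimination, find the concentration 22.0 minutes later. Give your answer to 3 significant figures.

157 µg/mL

k = ln 2 / 22.0 = 0.03151 min⁻¹
22.0 min is 1.000 half-lives, so C = 314 × (1/2)^1.000 = 314 × 0.5000 ≈ 157 µg/mL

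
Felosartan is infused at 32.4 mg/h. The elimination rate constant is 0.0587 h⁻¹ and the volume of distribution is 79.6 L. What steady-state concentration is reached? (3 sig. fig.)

6.93 µg/mL

CL = k · V = 0.0587 × 79.6 = 4.673 L/h
Css = rate / CL = 32.4 / 4.673 ≈ 6.93 µg/mL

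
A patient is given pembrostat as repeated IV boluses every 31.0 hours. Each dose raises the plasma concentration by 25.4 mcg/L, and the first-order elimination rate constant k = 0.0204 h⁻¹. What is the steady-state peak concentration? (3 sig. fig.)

Fraction remaining after one interval: e^(−kτ) = e^(−0.02040 × 31.0) = 0.5313
R = 1 / (1 − 0.5313) = 2.134
Css,max = 25.4 × 2.134 ≈ 54.2 mcg/L

54.2 mcg/L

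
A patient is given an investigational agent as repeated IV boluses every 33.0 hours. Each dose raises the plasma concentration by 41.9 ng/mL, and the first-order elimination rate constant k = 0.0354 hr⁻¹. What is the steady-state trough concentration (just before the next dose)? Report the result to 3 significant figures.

18.9 ng/mL

Fraction remaining after one interval: e^(−kτ) = e^(−0.03540 × 33.0) = 0.3109
R = 1 / (1 − 0.3109) = 1.451
Css,max = 41.9 × 1.451 = 60.81 ng/mL
Css,min = Css,max × e^(−kτ) = 60.81 × 0.3109 ≈ 18.9 ng/mL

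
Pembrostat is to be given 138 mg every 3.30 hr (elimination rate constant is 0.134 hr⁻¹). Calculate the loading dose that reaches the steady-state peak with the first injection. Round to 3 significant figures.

386 mg

Accumulation ratio R = 1 / (1 − e^(−kτ)) = 1 / (1 − e^(−0.1340×3.30)) = 1 / (1 − 0.6426) = 2.798
Loading dose = maintenance dose × R = 138 × 2.798 ≈ 386 mg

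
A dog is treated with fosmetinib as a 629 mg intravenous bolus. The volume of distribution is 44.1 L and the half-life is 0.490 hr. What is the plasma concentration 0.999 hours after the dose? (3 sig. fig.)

C₀ = dose / V = 629 / 44.1 = 14.26 µg/mL
k = ln 2 / 0.490 = 1.415 hr⁻¹
C(t) = C₀ e^(−kt) = 14.26 × e^(−1.415 × 0.999) = 14.26 × e^(−1.413) = 14.26 × 0.2434 ≈ 3.47 µg/mL

3.47 µg/mL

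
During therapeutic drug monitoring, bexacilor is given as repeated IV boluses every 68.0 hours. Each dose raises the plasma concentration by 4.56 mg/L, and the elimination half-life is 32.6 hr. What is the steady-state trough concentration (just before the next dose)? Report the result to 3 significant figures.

k = ln 2 / 32.6 = 0.02126 hr⁻¹
Fraction remaining after one interval: e^(−kτ) = e^(−0.02126 × 68.0) = 0.2356
R = 1 / (1 − 0.2356) = 1.308
Css,max = 4.56 × 1.308 = 5.965 mg/L
Css,min = Css,max × e^(−kτ) = 5.965 × 0.2356 ≈ 1.41 mg/L

1.41 mg/L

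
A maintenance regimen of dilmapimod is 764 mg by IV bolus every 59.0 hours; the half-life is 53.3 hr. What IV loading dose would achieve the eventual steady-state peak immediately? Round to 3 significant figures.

k = ln 2 / 53.3 = 0.01300 hr⁻¹
Accumulation ratio R = 1 / (1 − e^(−kτ)) = 1 / (1 − e^(−0.01300×59.0)) = 1 / (1 − 0.4643) = 1.867
Loading dose = maintenance dose × R = 764 × 1.867 ≈ 1430 mg

1430 mg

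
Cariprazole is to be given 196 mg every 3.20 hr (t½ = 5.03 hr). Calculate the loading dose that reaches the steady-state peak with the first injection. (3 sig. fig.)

550 mg

k = ln 2 / 5.03 = 0.1378 hr⁻¹
Accumulation ratio R = 1 / (1 − e^(−kτ)) = 1 / (1 − e^(−0.1378×3.20)) = 1 / (1 − 0.6434) = 2.804
Loading dose = maintenance dose × R = 196 × 2.804 ≈ 550 mg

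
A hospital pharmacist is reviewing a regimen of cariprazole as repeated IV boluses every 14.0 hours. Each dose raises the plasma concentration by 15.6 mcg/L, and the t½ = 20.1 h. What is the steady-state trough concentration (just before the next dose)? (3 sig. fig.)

k = ln 2 / 20.1 = 0.03448 h⁻¹
Fraction remaining after one interval: e^(−kτ) = e^(−0.03448 × 14.0) = 0.6171
R = 1 / (1 − 0.6171) = 2.611
Css,max = 15.6 × 2.611 = 40.74 mcg/L
Css,min = Css,max × e^(−kτ) = 40.74 × 0.6171 ≈ 25.1 mcg/L

25.1 mcg/L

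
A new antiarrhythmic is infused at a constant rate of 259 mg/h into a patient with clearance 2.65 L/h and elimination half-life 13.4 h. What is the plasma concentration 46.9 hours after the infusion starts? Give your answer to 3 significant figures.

89.1 mg/L

Css = rate / CL = 259 / 2.65 = 97.74 mg/L
k = ln 2 / 13.4 = 0.05173 h⁻¹
C(t) = Css (1 − e^(−kt)) = 97.74 × (1 − e^(−2.426)) = 97.74 × 0.9116 ≈ 89.1 mg/L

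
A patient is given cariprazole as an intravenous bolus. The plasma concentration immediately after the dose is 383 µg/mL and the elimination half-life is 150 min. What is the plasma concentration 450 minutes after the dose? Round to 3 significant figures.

k = ln 2 / 150 = 0.004621 min⁻¹
450 min is 3.000 half-lives, so C = 383 × (1/2)^3.000 = 383 × 0.1250 ≈ 47.9 µg/mL

47.9 µg/mL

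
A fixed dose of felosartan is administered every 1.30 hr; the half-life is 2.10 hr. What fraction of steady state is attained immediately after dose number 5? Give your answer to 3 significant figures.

k = ln 2 / 2.10 = 0.3301 hr⁻¹
f_n = 1 − e^(−nkτ) = 1 − e^(−5 × 0.3301 × 1.30) = 1 − e^(−2.145) = 1 − 0.1170 ≈ 0.883

0.883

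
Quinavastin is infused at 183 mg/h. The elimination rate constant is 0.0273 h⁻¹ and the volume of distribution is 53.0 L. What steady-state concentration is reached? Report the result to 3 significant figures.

CL = k · V = 0.0273 × 53.0 = 1.447 L/h
Css = rate / CL = 183 / 1.447 ≈ 126 mg/L

126 mg/L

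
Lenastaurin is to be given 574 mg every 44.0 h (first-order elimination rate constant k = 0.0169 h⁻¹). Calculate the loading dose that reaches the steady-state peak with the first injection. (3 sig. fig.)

1090 mg

Accumulation ratio R = 1 / (1 − e^(−kτ)) = 1 / (1 − e^(−0.01690×44.0)) = 1 / (1 − 0.4754) = 1.906
Loading dose = maintenance dose × R = 574 × 1.906 ≈ 1090 mg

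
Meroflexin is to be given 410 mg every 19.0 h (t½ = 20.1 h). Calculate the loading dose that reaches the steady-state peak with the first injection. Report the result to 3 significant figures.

k = ln 2 / 20.1 = 0.03448 h⁻¹
Accumulation ratio R = 1 / (1 − e^(−kτ)) = 1 / (1 − e^(−0.03448×19.0)) = 1 / (1 − 0.5193) = 2.080
Loading dose = maintenance dose × R = 410 × 2.080 ≈ 853 mg

853 mg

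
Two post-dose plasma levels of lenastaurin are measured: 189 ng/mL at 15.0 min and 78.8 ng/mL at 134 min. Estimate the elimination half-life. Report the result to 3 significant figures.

k = ln(C₁/C₂) / (t₂ − t₁) = ln(189/78.8) / (134 − 15.0)
  = 0.8748 / 119.0 = 0.007352 min⁻¹
t½ = ln 2 / k = ln 2 / 0.007352 ≈ 94.3 minutes

94.3 minutes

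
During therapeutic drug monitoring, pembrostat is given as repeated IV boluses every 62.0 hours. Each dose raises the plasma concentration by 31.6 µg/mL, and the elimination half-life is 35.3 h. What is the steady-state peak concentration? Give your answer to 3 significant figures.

44.9 µg/mL

k = ln 2 / 35.3 = 0.01964 h⁻¹
Fraction remaining after one interval: e^(−kτ) = e^(−0.01964 × 62.0) = 0.2960
R = 1 / (1 − 0.2960) = 1.420
Css,max = 31.6 × 1.420 ≈ 44.9 µg/mL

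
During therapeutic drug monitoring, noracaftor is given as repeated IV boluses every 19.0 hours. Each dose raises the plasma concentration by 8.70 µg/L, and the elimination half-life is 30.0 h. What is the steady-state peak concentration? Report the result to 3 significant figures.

24.5 µg/L

k = ln 2 / 30.0 = 0.02310 h⁻¹
Fraction remaining after one interval: e^(−kτ) = e^(−0.02310 × 19.0) = 0.6447
R = 1 / (1 − 0.6447) = 2.814
Css,max = 8.70 × 2.814 ≈ 24.5 µg/L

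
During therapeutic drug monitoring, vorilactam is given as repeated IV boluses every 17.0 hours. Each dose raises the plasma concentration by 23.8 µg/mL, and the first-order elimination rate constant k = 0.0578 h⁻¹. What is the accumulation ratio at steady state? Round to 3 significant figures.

Fraction remaining after one interval: e^(−kτ) = e^(−0.05780 × 17.0) = 0.3743
R = 1 / (1 − 0.3743) = 1 / 0.6257 ≈ 1.60

1.60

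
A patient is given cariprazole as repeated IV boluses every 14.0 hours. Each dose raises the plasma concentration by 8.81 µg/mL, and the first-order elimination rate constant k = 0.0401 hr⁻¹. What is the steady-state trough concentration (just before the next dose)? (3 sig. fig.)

11.7 µg/mL

Fraction remaining after one interval: e^(−kτ) = e^(−0.04010 × 14.0) = 0.5704
R = 1 / (1 − 0.5704) = 2.328
Css,max = 8.81 × 2.328 = 20.51 µg/mL
Css,min = Css,max × e^(−kτ) = 20.51 × 0.5704 ≈ 11.7 µg/mL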